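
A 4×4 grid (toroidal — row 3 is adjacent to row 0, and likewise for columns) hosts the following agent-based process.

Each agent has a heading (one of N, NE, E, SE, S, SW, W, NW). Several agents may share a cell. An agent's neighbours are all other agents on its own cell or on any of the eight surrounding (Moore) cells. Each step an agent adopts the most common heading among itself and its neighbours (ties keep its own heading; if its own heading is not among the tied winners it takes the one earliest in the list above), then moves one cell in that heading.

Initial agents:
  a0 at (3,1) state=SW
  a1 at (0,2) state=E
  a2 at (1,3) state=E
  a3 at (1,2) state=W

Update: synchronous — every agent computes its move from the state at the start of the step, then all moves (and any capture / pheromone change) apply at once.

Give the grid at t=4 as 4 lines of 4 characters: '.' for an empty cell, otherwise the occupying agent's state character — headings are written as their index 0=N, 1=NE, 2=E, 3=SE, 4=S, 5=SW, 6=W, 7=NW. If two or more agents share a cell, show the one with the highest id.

..22
..22
....
....

t=1: a0@(0,0):SW a1@(0,3):E a2@(1,0):E a3@(1,3):E
t=2: a0@(0,1):E a1@(0,0):E a2@(1,1):E a3@(1,0):E
t=3: a0@(0,2):E a1@(0,1):E a2@(1,2):E a3@(1,1):E
t=4: a0@(0,3):E a1@(0,2):E a2@(1,3):E a3@(1,2):E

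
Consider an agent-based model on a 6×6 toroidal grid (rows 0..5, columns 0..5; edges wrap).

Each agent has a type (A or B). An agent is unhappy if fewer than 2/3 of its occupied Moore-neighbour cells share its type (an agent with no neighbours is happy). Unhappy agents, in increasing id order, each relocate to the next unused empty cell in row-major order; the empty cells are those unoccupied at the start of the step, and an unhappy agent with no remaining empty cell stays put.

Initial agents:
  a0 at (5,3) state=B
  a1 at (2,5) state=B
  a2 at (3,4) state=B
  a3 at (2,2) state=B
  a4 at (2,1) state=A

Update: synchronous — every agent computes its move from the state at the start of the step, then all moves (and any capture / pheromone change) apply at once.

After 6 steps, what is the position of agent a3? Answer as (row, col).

t=1: a0@(5,3):B a1@(2,5):B a2@(3,4):B a3@(0,0):B a4@(0,1):A
t=2: a0@(5,3):B a1@(2,5):B a2@(3,4):B a3@(0,2):B a4@(0,3):A
t=3: a0@(0,0):B a1@(2,5):B a2@(3,4):B a3@(0,1):B a4@(0,4):A
t=4: (unchanged — steady state)

(0, 1)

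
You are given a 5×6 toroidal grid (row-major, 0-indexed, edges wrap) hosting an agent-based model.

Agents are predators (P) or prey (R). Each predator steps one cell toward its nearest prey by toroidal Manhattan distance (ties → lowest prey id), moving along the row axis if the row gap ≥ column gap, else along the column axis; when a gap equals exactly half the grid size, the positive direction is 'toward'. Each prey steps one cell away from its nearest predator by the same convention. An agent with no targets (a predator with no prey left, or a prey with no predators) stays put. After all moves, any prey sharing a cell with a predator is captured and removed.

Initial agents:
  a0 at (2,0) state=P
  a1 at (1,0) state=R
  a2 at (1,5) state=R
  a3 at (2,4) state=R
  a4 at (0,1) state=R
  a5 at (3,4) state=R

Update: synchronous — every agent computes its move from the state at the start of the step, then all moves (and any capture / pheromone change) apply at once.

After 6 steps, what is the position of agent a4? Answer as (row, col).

t=1: a0@(1,0):P a1@(0,0):R a2@(0,5):R a3@(2,3):R a4@(4,1):R a5@(3,3):R
t=2: a0@(0,0):P a1@(4,0):R a2@(4,5):R a3@(2,2):R a4@(3,1):R a5@(3,2):R
t=3: a0@(4,0):P a1@(3,0):R a2@(3,5):R a3@(3,2):R a4@(2,1):R a5@(2,2):R
t=4: a0@(3,0):P a1@(2,0):R a2@(2,5):R a3@(3,3):R a4@(1,1):R a5@(1,2):R
t=5: a0@(2,0):P a1@(1,0):R a2@(1,5):R a3@(3,2):R a4@(0,1):R a5@(0,2):R
t=6: a0@(1,0):P a1@(0,0):R a2@(0,5):R a3@(3,3):R a4@(4,1):R a5@(4,2):R

(4, 1)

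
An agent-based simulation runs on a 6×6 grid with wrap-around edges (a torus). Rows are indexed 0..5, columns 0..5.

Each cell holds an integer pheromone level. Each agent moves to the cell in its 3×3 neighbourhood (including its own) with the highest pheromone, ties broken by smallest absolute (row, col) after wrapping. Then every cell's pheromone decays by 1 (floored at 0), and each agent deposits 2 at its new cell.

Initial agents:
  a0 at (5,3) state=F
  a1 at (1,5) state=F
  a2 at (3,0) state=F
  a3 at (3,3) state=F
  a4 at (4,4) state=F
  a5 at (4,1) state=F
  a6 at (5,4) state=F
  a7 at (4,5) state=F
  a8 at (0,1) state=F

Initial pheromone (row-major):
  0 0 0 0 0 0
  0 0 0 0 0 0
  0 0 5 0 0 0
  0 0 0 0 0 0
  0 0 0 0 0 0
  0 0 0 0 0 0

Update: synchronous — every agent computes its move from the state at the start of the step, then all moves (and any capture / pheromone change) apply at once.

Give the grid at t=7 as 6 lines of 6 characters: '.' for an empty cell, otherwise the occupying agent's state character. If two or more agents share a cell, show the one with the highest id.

t=1: a0@(0,2) a1@(0,0) a2@(2,0) a3@(2,2) a4@(3,3) a5@(3,0) a6@(0,3) a7@(3,0) a8@(0,0) | pheromone: 4 0 2 2 0 0 / 0 0 0 0 0 0 / 2 0 6 0 0 0 / 4 0 0 2 0 0 / 0 0 0 0 0 0 / 0 0 0 0 0 0
t=2: a0@(0,2) a1@(0,0) a2@(3,0) a3@(2,2) a4@(2,2) a5@(3,0) a6@(0,2) a7@(3,0) a8@(0,0) | pheromone: 7 0 5 1 0 0 / 0 0 0 0 0 0 / 1 0 9 0 0 0 / 9 0 0 1 0 0 / 0 0 0 0 0 0 / 0 0 0 0 0 0
t=3: a0@(0,2) a1@(0,0) a2@(3,0) a3@(2,2) a4@(2,2) a5@(3,0) a6@(0,2) a7@(3,0) a8@(0,0) | pheromone: 10 0 8 0 0 0 / 0 0 0 0 0 0 / 0 0 12 0 0 0 / 14 0 0 0 0 0 / 0 0 0 0 0 0 / 0 0 0 0 0 0
t=4: a0@(0,2) a1@(0,0) a2@(3,0) a3@(2,2) a4@(2,2) a5@(3,0) a6@(0,2) a7@(3,0) a8@(0,0) | pheromone: 13 0 11 0 0 0 / 0 0 0 0 0 0 / 0 0 15 0 0 0 / 19 0 0 0 0 0 / 0 0 0 0 0 0 / 0 0 0 0 0 0
t=5: a0@(0,2) a1@(0,0) a2@(3,0) a3@(2,2) a4@(2,2) a5@(3,0) a6@(0,2) a7@(3,0) a8@(0,0) | pheromone: 16 0 14 0 0 0 / 0 0 0 0 0 0 / 0 0 18 0 0 0 / 24 0 0 0 0 0 / 0 0 0 0 0 0 / 0 0 0 0 0 0
t=6: a0@(0,2) a1@(0,0) a2@(3,0) a3@(2,2) a4@(2,2) a5@(3,0) a6@(0,2) a7@(3,0) a8@(0,0) | pheromone: 19 0 17 0 0 0 / 0 0 0 0 0 0 / 0 0 21 0 0 0 / 29 0 0 0 0 0 / 0 0 0 0 0 0 / 0 0 0 0 0 0
t=7: a0@(0,2) a1@(0,0) a2@(3,0) a3@(2,2) a4@(2,2) a5@(3,0) a6@(0,2) a7@(3,0) a8@(0,0) | pheromone: 22 0 20 0 0 0 / 0 0 0 0 0 0 / 0 0 24 0 0 0 / 34 0 0 0 0 0 / 0 0 0 0 0 0 / 0 0 0 0 0 0

F.F...
......
..F...
F.....
......
......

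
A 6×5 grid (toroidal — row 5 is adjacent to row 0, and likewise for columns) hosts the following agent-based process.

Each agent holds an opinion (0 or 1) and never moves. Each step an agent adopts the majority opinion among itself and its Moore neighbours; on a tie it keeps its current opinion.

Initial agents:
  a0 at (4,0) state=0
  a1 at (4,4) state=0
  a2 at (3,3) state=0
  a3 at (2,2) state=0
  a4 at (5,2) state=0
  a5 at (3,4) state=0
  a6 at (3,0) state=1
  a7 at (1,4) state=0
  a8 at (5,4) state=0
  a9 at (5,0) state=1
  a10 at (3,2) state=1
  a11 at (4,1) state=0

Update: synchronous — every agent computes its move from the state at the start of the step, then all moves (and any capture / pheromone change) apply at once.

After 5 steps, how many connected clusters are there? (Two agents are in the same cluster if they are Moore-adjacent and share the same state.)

2

t=1: a0@(4,0):0 a1@(4,4):0 a2@(3,3):0 a3@(2,2):0 a4@(5,2):0 a5@(3,4):0 a6@(3,0):0 a7@(1,4):0 a8@(5,4):0 a9@(5,0):0 a10@(3,2):0 a11@(4,1):0
t=2: (unchanged — steady state)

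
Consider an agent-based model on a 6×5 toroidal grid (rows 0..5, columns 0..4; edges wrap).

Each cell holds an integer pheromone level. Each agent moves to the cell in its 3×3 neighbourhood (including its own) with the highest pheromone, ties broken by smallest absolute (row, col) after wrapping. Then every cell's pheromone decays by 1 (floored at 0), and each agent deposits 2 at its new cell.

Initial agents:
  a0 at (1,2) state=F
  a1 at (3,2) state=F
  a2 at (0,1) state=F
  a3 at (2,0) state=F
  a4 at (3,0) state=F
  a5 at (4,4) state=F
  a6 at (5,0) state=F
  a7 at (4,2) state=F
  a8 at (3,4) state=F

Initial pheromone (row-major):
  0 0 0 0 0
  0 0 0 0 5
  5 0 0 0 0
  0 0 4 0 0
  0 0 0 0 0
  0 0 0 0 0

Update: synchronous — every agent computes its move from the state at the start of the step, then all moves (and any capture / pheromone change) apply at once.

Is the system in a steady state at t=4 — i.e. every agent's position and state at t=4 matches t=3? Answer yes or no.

t=1: a0@(0,1) a1@(3,2) a2@(0,0) a3@(1,4) a4@(2,0) a5@(3,0) a6@(0,0) a7@(3,2) a8@(2,0) | pheromone: 4 2 0 0 0 / 0 0 0 0 6 / 8 0 0 0 0 / 2 0 7 0 0 / 0 0 0 0 0 / 0 0 0 0 0
t=2: a0@(0,0) a1@(3,2) a2@(1,4) a3@(2,0) a4@(2,0) a5@(2,0) a6@(1,4) a7@(3,2) a8@(2,0) | pheromone: 5 1 0 0 0 / 0 0 0 0 9 / 15 0 0 0 0 / 1 0 10 0 0 / 0 0 0 0 0 / 0 0 0 0 0
t=3: a0@(1,4) a1@(3,2) a2@(2,0) a3@(2,0) a4@(2,0) a5@(2,0) a6@(2,0) a7@(3,2) a8@(2,0) | pheromone: 4 0 0 0 0 / 0 0 0 0 10 / 26 0 0 0 0 / 0 0 13 0 0 / 0 0 0 0 0 / 0 0 0 0 0
t=4: a0@(2,0) a1@(3,2) a2@(2,0) a3@(2,0) a4@(2,0) a5@(2,0) a6@(2,0) a7@(3,2) a8@(2,0) | pheromone: 3 0 0 0 0 / 0 0 0 0 9 / 39 0 0 0 0 / 0 0 16 0 0 / 0 0 0 0 0 / 0 0 0 0 0

no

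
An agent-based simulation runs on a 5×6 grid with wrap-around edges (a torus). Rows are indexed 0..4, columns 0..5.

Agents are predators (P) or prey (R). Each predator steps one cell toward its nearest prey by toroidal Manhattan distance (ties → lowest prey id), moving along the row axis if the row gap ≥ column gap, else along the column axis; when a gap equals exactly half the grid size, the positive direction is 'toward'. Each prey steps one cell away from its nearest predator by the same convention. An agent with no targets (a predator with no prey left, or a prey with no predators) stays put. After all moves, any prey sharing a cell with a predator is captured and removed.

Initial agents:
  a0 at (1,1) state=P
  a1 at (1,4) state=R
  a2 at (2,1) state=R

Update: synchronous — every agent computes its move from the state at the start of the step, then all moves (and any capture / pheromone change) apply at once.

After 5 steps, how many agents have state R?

t=1: a0@(2,1):P a1@(1,3):R a2@(3,1):R
t=2: a0@(3,1):P a1@(1,4):R a2@(4,1):R
t=3: a0@(4,1):P a1@(1,3):R a2@(0,1):R
t=4: a0@(0,1):P a1@(2,3):R a2@(1,1):R
t=5: a0@(1,1):P a1@(3,3):R a2@(2,1):R

2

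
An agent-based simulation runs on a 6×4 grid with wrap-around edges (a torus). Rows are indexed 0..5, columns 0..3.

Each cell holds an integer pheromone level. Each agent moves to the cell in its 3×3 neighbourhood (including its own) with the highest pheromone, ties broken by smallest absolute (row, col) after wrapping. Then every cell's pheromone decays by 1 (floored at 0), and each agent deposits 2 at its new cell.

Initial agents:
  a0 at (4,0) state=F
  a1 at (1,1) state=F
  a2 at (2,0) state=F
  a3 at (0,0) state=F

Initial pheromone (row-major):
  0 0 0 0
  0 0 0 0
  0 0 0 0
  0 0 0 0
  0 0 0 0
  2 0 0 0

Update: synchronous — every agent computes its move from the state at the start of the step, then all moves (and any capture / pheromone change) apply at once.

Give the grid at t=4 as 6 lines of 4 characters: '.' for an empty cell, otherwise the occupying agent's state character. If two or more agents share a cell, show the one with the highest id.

....
....
....
....
....
F...

t=1: a0@(5,0) a1@(0,0) a2@(1,0) a3@(5,0) | pheromone: 2 0 0 0 / 2 0 0 0 / 0 0 0 0 / 0 0 0 0 / 0 0 0 0 / 5 0 0 0
t=2: a0@(5,0) a1@(5,0) a2@(0,0) a3@(5,0) | pheromone: 3 0 0 0 / 1 0 0 0 / 0 0 0 0 / 0 0 0 0 / 0 0 0 0 / 10 0 0 0
t=3: a0@(5,0) a1@(5,0) a2@(5,0) a3@(5,0) | pheromone: 2 0 0 0 / 0 0 0 0 / 0 0 0 0 / 0 0 0 0 / 0 0 0 0 / 17 0 0 0
t=4: a0@(5,0) a1@(5,0) a2@(5,0) a3@(5,0) | pheromone: 1 0 0 0 / 0 0 0 0 / 0 0 0 0 / 0 0 0 0 / 0 0 0 0 / 24 0 0 0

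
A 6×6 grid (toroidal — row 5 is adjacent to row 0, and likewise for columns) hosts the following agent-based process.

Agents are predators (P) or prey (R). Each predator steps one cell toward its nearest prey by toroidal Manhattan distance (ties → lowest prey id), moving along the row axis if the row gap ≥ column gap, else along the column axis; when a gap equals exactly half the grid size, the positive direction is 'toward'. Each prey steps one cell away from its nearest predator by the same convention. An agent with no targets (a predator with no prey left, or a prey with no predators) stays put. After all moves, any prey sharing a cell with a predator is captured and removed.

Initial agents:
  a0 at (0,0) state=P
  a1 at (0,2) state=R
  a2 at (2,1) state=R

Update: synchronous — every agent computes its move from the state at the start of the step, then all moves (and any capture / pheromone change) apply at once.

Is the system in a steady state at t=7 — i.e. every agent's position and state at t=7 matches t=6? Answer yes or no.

no

t=1: a0@(0,1):P a1@(0,3):R a2@(3,1):R
t=2: a0@(0,2):P a1@(0,4):R a2@(2,1):R
t=3: a0@(0,3):P a1@(0,5):R a2@(3,1):R
t=4: a0@(0,4):P a1@(0,0):R a2@(2,1):R
t=5: a0@(0,5):P a1@(0,1):R a2@(2,0):R
t=6: a0@(0,0):P a1@(0,2):R a2@(3,0):R
t=7: a0@(0,1):P a1@(0,3):R a2@(2,0):R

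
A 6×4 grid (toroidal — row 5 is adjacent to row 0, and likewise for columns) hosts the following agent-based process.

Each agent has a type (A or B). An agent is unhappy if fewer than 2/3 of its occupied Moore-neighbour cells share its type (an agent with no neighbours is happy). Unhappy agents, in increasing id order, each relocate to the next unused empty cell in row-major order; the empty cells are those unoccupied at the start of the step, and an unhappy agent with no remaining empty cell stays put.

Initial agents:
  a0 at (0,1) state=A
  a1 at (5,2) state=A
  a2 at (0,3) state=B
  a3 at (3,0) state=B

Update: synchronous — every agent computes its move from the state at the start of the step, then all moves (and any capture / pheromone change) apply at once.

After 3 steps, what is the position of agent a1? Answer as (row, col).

t=1: a0@(0,1):A a1@(0,0):A a2@(0,2):B a3@(3,0):B
t=2: a0@(0,3):A a1@(0,0):A a2@(1,0):B a3@(3,0):B
t=3: a0@(0,1):A a1@(0,2):A a2@(1,1):B a3@(3,0):B

(0, 2)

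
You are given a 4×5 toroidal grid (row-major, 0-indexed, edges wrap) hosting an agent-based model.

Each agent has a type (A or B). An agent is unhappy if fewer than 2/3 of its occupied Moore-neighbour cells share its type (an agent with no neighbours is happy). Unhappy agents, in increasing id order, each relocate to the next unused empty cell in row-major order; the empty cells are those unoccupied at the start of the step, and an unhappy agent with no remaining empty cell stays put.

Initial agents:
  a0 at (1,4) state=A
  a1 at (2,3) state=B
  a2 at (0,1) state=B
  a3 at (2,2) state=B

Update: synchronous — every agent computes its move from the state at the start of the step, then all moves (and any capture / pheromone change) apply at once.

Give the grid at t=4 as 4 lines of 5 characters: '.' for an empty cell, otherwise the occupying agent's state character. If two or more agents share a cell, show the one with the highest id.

..ABB
.....
..B..
.....

t=1: a0@(0,0):A a1@(0,2):B a2@(0,1):B a3@(2,2):B
t=2: a0@(0,3):A a1@(0,2):B a2@(0,4):B a3@(2,2):B
t=3: a0@(0,0):A a1@(0,1):B a2@(1,0):B a3@(2,2):B
t=4: a0@(0,2):A a1@(0,3):B a2@(0,4):B a3@(2,2):B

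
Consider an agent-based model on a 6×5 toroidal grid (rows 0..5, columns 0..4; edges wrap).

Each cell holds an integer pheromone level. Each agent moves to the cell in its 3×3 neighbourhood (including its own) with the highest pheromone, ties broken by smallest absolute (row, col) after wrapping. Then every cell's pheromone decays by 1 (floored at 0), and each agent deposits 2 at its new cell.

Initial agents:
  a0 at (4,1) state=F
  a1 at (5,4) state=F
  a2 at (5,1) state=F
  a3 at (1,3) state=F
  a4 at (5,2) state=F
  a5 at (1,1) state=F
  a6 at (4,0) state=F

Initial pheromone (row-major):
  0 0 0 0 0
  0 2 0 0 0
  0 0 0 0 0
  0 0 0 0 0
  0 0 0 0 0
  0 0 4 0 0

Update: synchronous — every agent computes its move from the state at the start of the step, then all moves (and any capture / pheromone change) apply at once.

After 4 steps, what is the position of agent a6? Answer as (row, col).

(3, 0)

t=1: a0@(5,2) a1@(0,0) a2@(5,2) a3@(0,2) a4@(5,2) a5@(1,1) a6@(3,0) | pheromone: 2 0 2 0 0 / 0 3 0 0 0 / 0 0 0 0 0 / 2 0 0 0 0 / 0 0 0 0 0 / 0 0 9 0 0
t=2: a0@(5,2) a1@(1,1) a2@(5,2) a3@(5,2) a4@(5,2) a5@(1,1) a6@(3,0) | pheromone: 1 0 1 0 0 / 0 6 0 0 0 / 0 0 0 0 0 / 3 0 0 0 0 / 0 0 0 0 0 / 0 0 16 0 0
t=3: a0@(5,2) a1@(1,1) a2@(5,2) a3@(5,2) a4@(5,2) a5@(1,1) a6@(3,0) | pheromone: 0 0 0 0 0 / 0 9 0 0 0 / 0 0 0 0 0 / 4 0 0 0 0 / 0 0 0 0 0 / 0 0 23 0 0
t=4: a0@(5,2) a1@(1,1) a2@(5,2) a3@(5,2) a4@(5,2) a5@(1,1) a6@(3,0) | pheromone: 0 0 0 0 0 / 0 12 0 0 0 / 0 0 0 0 0 / 5 0 0 0 0 / 0 0 0 0 0 / 0 0 30 0 0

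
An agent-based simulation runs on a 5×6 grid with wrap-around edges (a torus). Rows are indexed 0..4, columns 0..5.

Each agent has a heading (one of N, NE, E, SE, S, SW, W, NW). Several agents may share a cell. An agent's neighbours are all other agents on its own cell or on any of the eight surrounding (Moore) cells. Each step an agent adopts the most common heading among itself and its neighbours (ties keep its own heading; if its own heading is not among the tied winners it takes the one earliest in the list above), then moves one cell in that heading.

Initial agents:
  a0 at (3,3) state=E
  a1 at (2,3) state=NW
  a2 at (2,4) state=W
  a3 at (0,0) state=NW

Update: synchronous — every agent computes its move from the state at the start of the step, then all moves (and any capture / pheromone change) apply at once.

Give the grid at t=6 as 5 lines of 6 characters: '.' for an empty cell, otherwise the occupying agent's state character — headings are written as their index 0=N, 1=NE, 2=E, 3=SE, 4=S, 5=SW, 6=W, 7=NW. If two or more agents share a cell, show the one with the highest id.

......
...7..
....6.
...2..
7.....

t=1: a0@(3,4):E a1@(1,2):NW a2@(2,3):W a3@(4,5):NW
t=2: a0@(3,5):E a1@(0,1):NW a2@(2,2):W a3@(3,4):NW
t=3: a0@(3,0):E a1@(4,0):NW a2@(2,1):W a3@(2,3):NW
t=4: a0@(3,1):E a1@(3,5):NW a2@(2,0):W a3@(1,2):NW
t=5: a0@(3,2):E a1@(2,4):NW a2@(2,5):W a3@(0,1):NW
t=6: a0@(3,3):E a1@(1,3):NW a2@(2,4):W a3@(4,0):NW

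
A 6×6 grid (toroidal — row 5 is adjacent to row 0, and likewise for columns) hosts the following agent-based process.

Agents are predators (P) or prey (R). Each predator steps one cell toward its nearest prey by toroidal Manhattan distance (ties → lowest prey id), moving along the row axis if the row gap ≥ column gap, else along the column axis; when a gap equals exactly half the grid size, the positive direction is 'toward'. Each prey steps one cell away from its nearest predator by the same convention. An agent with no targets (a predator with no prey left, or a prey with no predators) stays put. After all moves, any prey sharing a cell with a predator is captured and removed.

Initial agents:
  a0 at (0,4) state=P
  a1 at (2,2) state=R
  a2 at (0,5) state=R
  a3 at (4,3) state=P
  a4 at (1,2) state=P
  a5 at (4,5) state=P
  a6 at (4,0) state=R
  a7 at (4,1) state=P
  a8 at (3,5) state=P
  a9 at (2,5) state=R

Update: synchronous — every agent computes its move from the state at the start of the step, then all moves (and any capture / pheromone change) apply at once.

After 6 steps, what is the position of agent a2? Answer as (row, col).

t=1: a0@(0,5):P a1@(3,2):R a2@(0,0):R a3@(3,3):P a4@(2,2):P a5@(4,0):P a6@(4,1):R a7@(4,0):P a8@(2,5):P a9@(1,5):R
t=2: a0@(0,0):P a1@(3,1):R a2@(0,1):R a3@(3,2):P a4@(3,2):P a5@(4,1):P a6@(4,2):R a7@(4,1):P a8@(1,5):P a9@(2,5):R
t=3: a0@(0,1):P a1@(3,0):R a2@(0,2):R a3@(3,1):P a4@(3,1):P a5@(3,1):P a6@(5,2):R a7@(3,1):P a8@(2,5):P a9@(3,5):R
t=4: a0@(0,2):P a2@(0,3):R a3@(3,0):P a4@(3,0):P a5@(3,0):P a6@(4,2):R a7@(3,0):P a8@(3,5):P a9@(4,5):R
t=5: a0@(0,3):P a2@(0,4):R a3@(4,0):P a4@(4,0):P a5@(4,0):P a6@(3,2):R a7@(4,0):P a8@(4,5):P a9@(5,5):R
t=6: a0@(0,4):P a2@(0,5):R a3@(5,0):P a4@(5,0):P a5@(5,0):P a6@(3,3):R a7@(5,0):P a8@(5,5):P a9@(0,5):R

(0, 5)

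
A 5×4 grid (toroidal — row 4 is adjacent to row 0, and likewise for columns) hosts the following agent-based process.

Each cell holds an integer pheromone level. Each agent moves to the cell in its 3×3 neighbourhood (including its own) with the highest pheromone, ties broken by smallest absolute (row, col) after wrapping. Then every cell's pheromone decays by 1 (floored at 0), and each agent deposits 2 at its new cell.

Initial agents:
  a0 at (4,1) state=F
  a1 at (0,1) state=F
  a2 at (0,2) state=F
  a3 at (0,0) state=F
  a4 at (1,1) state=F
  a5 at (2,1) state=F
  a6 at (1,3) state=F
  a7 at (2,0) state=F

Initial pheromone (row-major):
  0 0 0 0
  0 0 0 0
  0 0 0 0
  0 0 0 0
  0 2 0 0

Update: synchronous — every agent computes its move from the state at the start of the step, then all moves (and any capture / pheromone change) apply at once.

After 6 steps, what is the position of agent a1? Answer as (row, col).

(4, 1)

t=1: a0@(4,1) a1@(4,1) a2@(4,1) a3@(4,1) a4@(0,0) a5@(1,0) a6@(0,0) a7@(1,0) | pheromone: 4 0 0 0 / 4 0 0 0 / 0 0 0 0 / 0 0 0 0 / 0 9 0 0
t=2: a0@(4,1) a1@(4,1) a2@(4,1) a3@(4,1) a4@(4,1) a5@(0,0) a6@(4,1) a7@(0,0) | pheromone: 7 0 0 0 / 3 0 0 0 / 0 0 0 0 / 0 0 0 0 / 0 20 0 0
t=3: a0@(4,1) a1@(4,1) a2@(4,1) a3@(4,1) a4@(4,1) a5@(4,1) a6@(4,1) a7@(4,1) | pheromone: 6 0 0 0 / 2 0 0 0 / 0 0 0 0 / 0 0 0 0 / 0 35 0 0
t=4: a0@(4,1) a1@(4,1) a2@(4,1) a3@(4,1) a4@(4,1) a5@(4,1) a6@(4,1) a7@(4,1) | pheromone: 5 0 0 0 / 1 0 0 0 / 0 0 0 0 / 0 0 0 0 / 0 50 0 0
t=5: a0@(4,1) a1@(4,1) a2@(4,1) a3@(4,1) a4@(4,1) a5@(4,1) a6@(4,1) a7@(4,1) | pheromone: 4 0 0 0 / 0 0 0 0 / 0 0 0 0 / 0 0 0 0 / 0 65 0 0
t=6: a0@(4,1) a1@(4,1) a2@(4,1) a3@(4,1) a4@(4,1) a5@(4,1) a6@(4,1) a7@(4,1) | pheromone: 3 0 0 0 / 0 0 0 0 / 0 0 0 0 / 0 0 0 0 / 0 80 0 0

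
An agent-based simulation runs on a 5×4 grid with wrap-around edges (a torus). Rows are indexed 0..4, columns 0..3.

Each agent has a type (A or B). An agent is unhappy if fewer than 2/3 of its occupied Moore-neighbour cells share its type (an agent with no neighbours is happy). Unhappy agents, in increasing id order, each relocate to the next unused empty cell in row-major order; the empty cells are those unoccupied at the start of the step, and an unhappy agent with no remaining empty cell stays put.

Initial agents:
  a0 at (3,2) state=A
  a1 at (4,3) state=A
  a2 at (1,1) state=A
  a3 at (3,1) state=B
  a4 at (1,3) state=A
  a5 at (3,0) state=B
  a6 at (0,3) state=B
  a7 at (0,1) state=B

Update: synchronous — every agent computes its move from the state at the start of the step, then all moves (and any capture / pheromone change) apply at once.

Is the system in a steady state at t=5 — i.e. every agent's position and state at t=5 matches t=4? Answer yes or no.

no

t=1: a0@(0,0):A a1@(0,2):A a2@(1,0):A a3@(1,2):B a4@(2,0):A a5@(2,1):B a6@(2,2):B a7@(2,3):B
t=2: a0@(0,0):A a1@(0,1):A a2@(0,3):A a3@(1,2):B a4@(1,1):A a5@(1,3):B a6@(2,2):B a7@(3,0):B
t=3: a0@(0,0):A a1@(0,1):A a2@(0,2):A a3@(1,0):B a4@(2,0):A a5@(2,1):B a6@(2,2):B a7@(3,0):B
t=4: a0@(0,3):A a1@(0,1):A a2@(0,2):A a3@(1,1):B a4@(1,2):A a5@(2,1):B a6@(2,2):B a7@(1,3):B
t=5: a0@(0,3):A a1@(0,1):A a2@(0,0):A a3@(1,0):B a4@(2,0):A a5@(2,1):B a6@(2,2):B a7@(2,3):B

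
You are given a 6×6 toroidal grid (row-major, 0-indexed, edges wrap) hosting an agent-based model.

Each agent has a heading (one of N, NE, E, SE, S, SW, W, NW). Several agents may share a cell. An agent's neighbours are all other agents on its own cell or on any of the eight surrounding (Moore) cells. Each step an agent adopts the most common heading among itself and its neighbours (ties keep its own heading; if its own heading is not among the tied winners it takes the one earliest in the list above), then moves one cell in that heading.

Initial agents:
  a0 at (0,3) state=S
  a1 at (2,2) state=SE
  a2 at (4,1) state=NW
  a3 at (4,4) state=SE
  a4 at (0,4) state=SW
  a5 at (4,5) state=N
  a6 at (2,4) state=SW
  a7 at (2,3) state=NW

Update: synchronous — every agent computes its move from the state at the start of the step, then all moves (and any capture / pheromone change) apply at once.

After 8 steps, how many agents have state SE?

t=1: a0@(1,3):S a1@(3,3):SE a2@(3,0):NW a3@(5,5):SE a4@(1,3):SW a5@(3,5):N a6@(3,3):SW a7@(1,2):NW
t=2: a0@(2,3):S a1@(4,4):SE a2@(2,5):NW a3@(0,0):SE a4@(2,2):SW a5@(2,5):N a6@(4,2):SW a7@(0,1):NW
t=3: a0@(3,3):S a1@(5,5):SE a2@(1,4):NW a3@(1,1):SE a4@(3,1):SW a5@(1,5):N a6@(5,1):SW a7@(5,0):NW
t=4: a0@(4,3):S a1@(0,0):SE a2@(0,3):NW a3@(2,2):SE a4@(4,0):SW a5@(0,5):N a6@(0,0):SW a7@(4,5):NW
t=5: a0@(5,3):S a1@(1,1):SE a2@(5,2):NW a3@(3,3):SE a4@(5,5):SW a5@(5,5):N a6@(1,5):SW a7@(3,4):NW
t=6: a0@(0,3):S a1@(2,2):SE a2@(4,1):NW a3@(4,4):SE a4@(0,4):SW a5@(4,5):N a6@(2,4):SW a7@(2,3):NW
t=7: a0@(1,3):S a1@(3,3):SE a2@(3,0):NW a3@(5,5):SE a4@(1,3):SW a5@(3,5):N a6@(3,3):SW a7@(1,2):NW
t=8: a0@(2,3):S a1@(4,4):SE a2@(2,5):NW a3@(0,0):SE a4@(2,2):SW a5@(2,5):N a6@(4,2):SW a7@(0,1):NW

2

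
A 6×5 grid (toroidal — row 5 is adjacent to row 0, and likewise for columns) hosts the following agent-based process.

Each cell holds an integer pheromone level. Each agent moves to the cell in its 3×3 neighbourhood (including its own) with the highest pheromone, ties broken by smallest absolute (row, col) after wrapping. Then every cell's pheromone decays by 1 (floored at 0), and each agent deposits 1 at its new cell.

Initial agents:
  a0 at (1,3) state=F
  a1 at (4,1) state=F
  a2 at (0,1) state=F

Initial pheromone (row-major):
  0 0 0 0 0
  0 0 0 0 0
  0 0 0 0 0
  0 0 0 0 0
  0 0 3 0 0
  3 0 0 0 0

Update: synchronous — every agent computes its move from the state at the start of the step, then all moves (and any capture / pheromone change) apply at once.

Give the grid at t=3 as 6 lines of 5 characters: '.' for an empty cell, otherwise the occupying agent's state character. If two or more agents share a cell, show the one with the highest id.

t=1: a0@(0,2) a1@(4,2) a2@(5,0) | pheromone: 0 0 1 0 0 / 0 0 0 0 0 / 0 0 0 0 0 / 0 0 0 0 0 / 0 0 3 0 0 / 3 0 0 0 0
t=2: (unchanged — steady state)

..F..
.....
.....
.....
..F..
F....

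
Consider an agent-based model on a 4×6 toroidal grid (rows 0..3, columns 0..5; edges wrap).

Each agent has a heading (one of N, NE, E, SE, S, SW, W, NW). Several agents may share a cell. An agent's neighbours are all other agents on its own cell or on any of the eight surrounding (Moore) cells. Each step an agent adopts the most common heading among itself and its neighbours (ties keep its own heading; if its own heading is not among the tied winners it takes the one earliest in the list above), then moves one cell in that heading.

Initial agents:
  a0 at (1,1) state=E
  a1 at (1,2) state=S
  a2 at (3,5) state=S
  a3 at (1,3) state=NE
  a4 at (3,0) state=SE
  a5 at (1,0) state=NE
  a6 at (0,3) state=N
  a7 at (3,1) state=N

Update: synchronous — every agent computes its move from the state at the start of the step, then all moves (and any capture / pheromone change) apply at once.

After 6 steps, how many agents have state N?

5

t=1: a0@(1,2):E a1@(2,2):S a2@(0,5):S a3@(0,4):NE a4@(0,1):SE a5@(0,1):NE a6@(3,3):N a7@(2,1):N
t=2: a0@(1,3):E a1@(1,2):N a2@(1,5):S a3@(3,5):NE a4@(1,2):SE a5@(3,2):NE a6@(2,3):N a7@(1,1):N
t=3: a0@(0,3):N a1@(0,2):N a2@(2,5):S a3@(2,0):NE a4@(0,2):N a5@(2,3):NE a6@(1,3):N a7@(0,1):N
t=4: a0@(3,3):N a1@(3,2):N a2@(3,5):S a3@(1,1):NE a4@(3,2):N a5@(1,4):NE a6@(0,3):N a7@(3,1):N
t=5: a0@(2,3):N a1@(2,2):N a2@(0,5):S a3@(0,2):NE a4@(2,2):N a5@(0,5):NE a6@(3,3):N a7@(2,1):N
t=6: a0@(1,3):N a1@(1,2):N a2@(1,5):S a3@(3,3):NE a4@(1,2):N a5@(3,0):NE a6@(2,3):N a7@(1,1):N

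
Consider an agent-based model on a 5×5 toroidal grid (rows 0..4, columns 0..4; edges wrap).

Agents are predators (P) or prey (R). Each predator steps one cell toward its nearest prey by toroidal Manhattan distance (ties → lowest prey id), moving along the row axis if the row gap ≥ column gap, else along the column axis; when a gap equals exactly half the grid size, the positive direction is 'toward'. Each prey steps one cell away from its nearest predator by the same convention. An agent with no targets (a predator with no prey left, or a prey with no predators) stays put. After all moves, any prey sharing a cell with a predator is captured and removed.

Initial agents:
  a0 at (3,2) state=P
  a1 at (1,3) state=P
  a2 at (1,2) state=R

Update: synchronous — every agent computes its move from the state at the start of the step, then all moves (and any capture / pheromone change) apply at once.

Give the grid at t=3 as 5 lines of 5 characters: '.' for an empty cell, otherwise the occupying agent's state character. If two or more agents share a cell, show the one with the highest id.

.....
PP..R
.....
.....
.....

t=1: a0@(2,2):P a1@(1,2):P a2@(1,1):R
t=2: a0@(1,2):P a1@(1,1):P a2@(1,0):R
t=3: a0@(1,1):P a1@(1,0):P a2@(1,4):R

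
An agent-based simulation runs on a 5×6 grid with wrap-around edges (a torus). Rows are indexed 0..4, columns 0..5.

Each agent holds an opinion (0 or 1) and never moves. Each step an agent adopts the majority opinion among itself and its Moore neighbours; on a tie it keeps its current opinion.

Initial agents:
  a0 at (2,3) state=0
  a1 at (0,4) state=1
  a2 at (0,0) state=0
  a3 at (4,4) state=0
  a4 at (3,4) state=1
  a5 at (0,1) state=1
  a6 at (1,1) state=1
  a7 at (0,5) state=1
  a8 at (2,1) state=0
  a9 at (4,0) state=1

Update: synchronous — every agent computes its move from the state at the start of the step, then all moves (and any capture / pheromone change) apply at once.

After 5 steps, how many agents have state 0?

t=1: a0@(2,3):0 a1@(0,4):1 a2@(0,0):1 a3@(4,4):1 a4@(3,4):0 a5@(0,1):1 a6@(1,1):1 a7@(0,5):1 a8@(2,1):0 a9@(4,0):1
t=2: (unchanged — steady state)

3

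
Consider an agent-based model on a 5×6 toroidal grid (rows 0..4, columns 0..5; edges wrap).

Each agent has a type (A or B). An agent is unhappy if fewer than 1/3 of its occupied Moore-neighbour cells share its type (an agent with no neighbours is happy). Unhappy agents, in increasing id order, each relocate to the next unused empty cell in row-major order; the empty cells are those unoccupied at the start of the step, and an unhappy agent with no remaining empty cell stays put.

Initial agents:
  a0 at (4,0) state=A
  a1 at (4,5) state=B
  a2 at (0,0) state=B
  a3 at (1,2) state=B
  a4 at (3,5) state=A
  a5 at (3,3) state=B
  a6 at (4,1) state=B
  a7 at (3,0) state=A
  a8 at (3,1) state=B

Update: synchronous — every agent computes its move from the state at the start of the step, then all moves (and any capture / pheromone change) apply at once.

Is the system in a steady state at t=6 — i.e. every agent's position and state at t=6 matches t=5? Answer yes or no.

yes

t=1: a0@(4,0):A a1@(0,1):B a2@(0,0):B a3@(1,2):B a4@(3,5):A a5@(3,3):B a6@(4,1):B a7@(3,0):A a8@(3,1):B
t=2: (unchanged — steady state)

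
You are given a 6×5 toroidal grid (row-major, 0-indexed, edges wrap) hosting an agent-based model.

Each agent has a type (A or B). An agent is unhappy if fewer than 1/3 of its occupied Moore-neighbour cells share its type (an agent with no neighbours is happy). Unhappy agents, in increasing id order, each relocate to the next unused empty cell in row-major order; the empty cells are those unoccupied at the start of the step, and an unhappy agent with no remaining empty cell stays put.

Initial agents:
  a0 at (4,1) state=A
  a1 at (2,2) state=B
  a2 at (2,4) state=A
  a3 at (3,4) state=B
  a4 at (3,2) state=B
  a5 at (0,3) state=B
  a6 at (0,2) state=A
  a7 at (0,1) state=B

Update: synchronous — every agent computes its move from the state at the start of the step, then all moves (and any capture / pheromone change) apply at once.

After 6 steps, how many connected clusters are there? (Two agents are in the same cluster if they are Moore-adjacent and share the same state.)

2

t=1: a0@(0,0):A a1@(2,2):B a2@(0,4):A a3@(1,0):B a4@(3,2):B a5@(1,1):B a6@(1,2):A a7@(1,3):B
t=2: a0@(0,0):A a1@(2,2):B a2@(0,4):A a3@(1,0):B a4@(3,2):B a5@(1,1):B a6@(0,1):A a7@(1,3):B
t=3: a0@(0,0):A a1@(2,2):B a2@(0,4):A a3@(0,2):B a4@(3,2):B a5@(1,1):B a6@(0,1):A a7@(1,3):B
t=4: (unchanged — steady state)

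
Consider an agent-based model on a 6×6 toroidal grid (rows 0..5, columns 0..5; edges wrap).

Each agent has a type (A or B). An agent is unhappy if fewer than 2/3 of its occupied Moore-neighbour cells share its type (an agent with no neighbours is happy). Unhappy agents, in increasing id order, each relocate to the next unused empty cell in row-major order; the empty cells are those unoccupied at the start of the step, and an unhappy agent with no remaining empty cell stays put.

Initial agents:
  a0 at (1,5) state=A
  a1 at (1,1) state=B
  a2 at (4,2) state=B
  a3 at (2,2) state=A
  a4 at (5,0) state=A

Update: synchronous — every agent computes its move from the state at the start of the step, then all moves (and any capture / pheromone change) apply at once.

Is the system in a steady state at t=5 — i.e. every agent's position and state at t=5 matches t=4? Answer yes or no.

yes

t=1: a0@(1,5):A a1@(0,0):B a2@(4,2):B a3@(0,1):A a4@(5,0):A
t=2: a0@(0,2):A a1@(0,3):B a2@(4,2):B a3@(0,4):A a4@(0,5):A
t=3: a0@(0,0):A a1@(0,1):B a2@(4,2):B a3@(1,0):A a4@(0,5):A
t=4: a0@(0,0):A a1@(0,2):B a2@(4,2):B a3@(1,0):A a4@(0,5):A
t=5: (unchanged — steady state)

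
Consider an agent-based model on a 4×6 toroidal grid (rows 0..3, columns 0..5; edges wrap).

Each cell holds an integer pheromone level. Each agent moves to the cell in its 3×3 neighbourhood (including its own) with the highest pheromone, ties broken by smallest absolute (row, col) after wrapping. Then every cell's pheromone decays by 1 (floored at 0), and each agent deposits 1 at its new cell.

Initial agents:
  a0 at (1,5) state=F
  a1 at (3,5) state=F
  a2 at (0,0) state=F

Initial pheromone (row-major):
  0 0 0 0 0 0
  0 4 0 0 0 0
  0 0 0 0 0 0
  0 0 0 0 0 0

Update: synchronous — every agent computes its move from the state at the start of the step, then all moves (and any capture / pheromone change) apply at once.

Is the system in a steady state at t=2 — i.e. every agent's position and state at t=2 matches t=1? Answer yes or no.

no

t=1: a0@(0,0) a1@(0,0) a2@(1,1) | pheromone: 2 0 0 0 0 0 / 0 4 0 0 0 0 / 0 0 0 0 0 0 / 0 0 0 0 0 0
t=2: a0@(1,1) a1@(1,1) a2@(1,1) | pheromone: 1 0 0 0 0 0 / 0 6 0 0 0 0 / 0 0 0 0 0 0 / 0 0 0 0 0 0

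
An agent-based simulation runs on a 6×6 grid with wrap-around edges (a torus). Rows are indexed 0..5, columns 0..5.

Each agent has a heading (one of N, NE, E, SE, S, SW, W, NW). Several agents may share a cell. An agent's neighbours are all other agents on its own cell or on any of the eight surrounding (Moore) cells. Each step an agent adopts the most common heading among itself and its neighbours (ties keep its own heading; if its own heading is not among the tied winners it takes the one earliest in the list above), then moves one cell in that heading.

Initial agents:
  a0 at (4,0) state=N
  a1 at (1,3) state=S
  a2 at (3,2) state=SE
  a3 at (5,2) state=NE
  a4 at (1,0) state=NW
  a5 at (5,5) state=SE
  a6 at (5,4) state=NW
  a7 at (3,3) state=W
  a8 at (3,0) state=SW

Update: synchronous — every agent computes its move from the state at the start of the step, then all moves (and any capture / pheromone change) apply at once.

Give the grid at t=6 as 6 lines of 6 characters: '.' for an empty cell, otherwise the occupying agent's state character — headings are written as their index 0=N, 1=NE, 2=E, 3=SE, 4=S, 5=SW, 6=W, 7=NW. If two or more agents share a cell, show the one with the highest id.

t=1: a0@(3,0):N a1@(2,3):S a2@(4,3):SE a3@(4,3):NE a4@(0,5):NW a5@(0,0):SE a6@(4,3):NW a7@(3,2):W a8@(4,5):SW
t=2: a0@(2,0):N a1@(3,3):S a2@(5,4):SE a3@(3,4):NE a4@(5,4):NW a5@(1,1):SE a6@(3,2):NW a7@(3,1):W a8@(5,4):SW
t=3: a0@(1,0):N a1@(4,3):S a2@(0,5):SE a3@(2,5):NE a4@(4,3):NW a5@(2,2):SE a6@(2,1):NW a7@(3,0):W a8@(0,3):SW
t=4: a0@(0,0):N a1@(5,3):S a2@(1,0):SE a3@(1,0):NE a4@(3,2):NW a5@(3,3):SE a6@(1,0):NW a7@(3,5):W a8@(1,2):SW
t=5: a0@(5,0):N a1@(0,3):S a2@(2,1):SE a3@(0,1):NE a4@(2,1):NW a5@(4,4):SE a6@(0,5):NW a7@(3,4):W a8@(2,1):SW
t=6: a0@(4,0):N a1@(1,3):S a2@(3,2):SE a3@(5,2):NE a4@(1,0):NW a5@(5,5):SE a6@(5,4):NW a7@(3,3):W a8@(3,0):SW

......
7..4..
......
5.36..
0.....
..1.73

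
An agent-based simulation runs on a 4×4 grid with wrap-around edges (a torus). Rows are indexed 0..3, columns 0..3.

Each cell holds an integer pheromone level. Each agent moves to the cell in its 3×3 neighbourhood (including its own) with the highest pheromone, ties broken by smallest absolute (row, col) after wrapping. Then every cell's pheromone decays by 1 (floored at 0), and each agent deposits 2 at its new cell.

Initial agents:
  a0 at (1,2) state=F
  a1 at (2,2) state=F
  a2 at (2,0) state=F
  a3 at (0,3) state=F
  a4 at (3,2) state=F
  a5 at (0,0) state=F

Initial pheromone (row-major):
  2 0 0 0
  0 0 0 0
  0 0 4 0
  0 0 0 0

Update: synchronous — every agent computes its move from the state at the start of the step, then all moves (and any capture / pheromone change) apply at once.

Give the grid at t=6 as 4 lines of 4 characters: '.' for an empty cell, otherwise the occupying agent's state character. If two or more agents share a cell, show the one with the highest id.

F...
....
..F.
....

t=1: a0@(2,2) a1@(2,2) a2@(1,0) a3@(0,0) a4@(2,2) a5@(0,0) | pheromone: 5 0 0 0 / 2 0 0 0 / 0 0 9 0 / 0 0 0 0
t=2: a0@(2,2) a1@(2,2) a2@(0,0) a3@(0,0) a4@(2,2) a5@(0,0) | pheromone: 10 0 0 0 / 1 0 0 0 / 0 0 14 0 / 0 0 0 0
t=3: a0@(2,2) a1@(2,2) a2@(0,0) a3@(0,0) a4@(2,2) a5@(0,0) | pheromone: 15 0 0 0 / 0 0 0 0 / 0 0 19 0 / 0 0 0 0
t=4: a0@(2,2) a1@(2,2) a2@(0,0) a3@(0,0) a4@(2,2) a5@(0,0) | pheromone: 20 0 0 0 / 0 0 0 0 / 0 0 24 0 / 0 0 0 0
t=5: a0@(2,2) a1@(2,2) a2@(0,0) a3@(0,0) a4@(2,2) a5@(0,0) | pheromone: 25 0 0 0 / 0 0 0 0 / 0 0 29 0 / 0 0 0 0
t=6: a0@(2,2) a1@(2,2) a2@(0,0) a3@(0,0) a4@(2,2) a5@(0,0) | pheromone: 30 0 0 0 / 0 0 0 0 / 0 0 34 0 / 0 0 0 0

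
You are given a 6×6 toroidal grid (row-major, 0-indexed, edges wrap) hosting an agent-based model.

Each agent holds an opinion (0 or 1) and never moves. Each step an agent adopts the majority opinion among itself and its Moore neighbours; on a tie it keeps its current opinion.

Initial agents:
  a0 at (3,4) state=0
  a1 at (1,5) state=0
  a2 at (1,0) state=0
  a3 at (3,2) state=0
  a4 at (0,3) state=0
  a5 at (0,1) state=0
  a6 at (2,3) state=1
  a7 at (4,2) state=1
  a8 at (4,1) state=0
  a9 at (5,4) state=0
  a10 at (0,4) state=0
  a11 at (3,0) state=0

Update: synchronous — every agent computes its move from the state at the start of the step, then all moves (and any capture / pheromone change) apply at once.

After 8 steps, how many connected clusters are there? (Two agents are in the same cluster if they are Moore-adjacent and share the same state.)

t=1: a0@(3,4):0 a1@(1,5):0 a2@(1,0):0 a3@(3,2):0 a4@(0,3):0 a5@(0,1):0 a6@(2,3):0 a7@(4,2):0 a8@(4,1):0 a9@(5,4):0 a10@(0,4):0 a11@(3,0):0
t=2: (unchanged — steady state)

2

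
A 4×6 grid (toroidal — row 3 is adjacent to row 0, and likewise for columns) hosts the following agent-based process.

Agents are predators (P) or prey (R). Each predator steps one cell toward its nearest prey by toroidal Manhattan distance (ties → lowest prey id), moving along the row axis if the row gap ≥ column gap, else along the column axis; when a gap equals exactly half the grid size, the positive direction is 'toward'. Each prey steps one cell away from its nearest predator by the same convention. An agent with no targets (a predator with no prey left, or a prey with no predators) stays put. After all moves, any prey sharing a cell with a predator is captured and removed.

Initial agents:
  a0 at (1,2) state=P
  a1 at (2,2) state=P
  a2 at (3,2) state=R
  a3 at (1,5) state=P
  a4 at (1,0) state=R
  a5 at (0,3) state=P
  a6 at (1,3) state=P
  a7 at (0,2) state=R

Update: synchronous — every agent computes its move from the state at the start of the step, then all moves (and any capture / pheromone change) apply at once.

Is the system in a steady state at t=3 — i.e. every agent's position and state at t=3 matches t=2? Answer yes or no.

yes

t=1: a0@(0,2):P a1@(3,2):P a3@(1,0):P a4@(1,1):R a5@(0,2):P a6@(0,3):P
t=2: a0@(1,2):P a1@(0,2):P a3@(1,1):P a5@(1,2):P a6@(0,2):P
t=3: (unchanged — steady state)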